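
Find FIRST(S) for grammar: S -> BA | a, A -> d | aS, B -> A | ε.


Per alternative of S: FIRST(BA) = {a, d}; FIRST(a) = {a}
FIRST(S) = {a, d}


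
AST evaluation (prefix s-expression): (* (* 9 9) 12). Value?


Evaluate inner: (* 9 9) = 81
Evaluate root: (* 81 12) = 972
Result: 972


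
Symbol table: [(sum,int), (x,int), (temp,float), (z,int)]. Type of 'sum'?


Lookup 'sum' → type int


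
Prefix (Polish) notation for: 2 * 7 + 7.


left-to-right (same/higher precedence on left): tree is (+ (* 2 7) 7)
Prefix: + * 2 7 7


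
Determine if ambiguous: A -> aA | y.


right-linear, alternatives start with distinct terminals 'a' vs 'y': unique leftmost derivation
Unambiguous


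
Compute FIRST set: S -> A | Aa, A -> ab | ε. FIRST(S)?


Per alternative of S: FIRST(A) = {a, ε}; FIRST(Aa) = {a}
FIRST(S) = {a, ε}


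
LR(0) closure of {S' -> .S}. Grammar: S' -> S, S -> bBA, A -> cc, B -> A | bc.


Start: S' -> .S
For each item with dot before a nonterminal B, add B -> .γ for every B-production
Closure: [S' -> .S, S -> .bBA]


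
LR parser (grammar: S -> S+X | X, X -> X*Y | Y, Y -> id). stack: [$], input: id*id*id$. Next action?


no handle on stack; shift 'id'
Action: shift


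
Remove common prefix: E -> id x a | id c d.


Common prefix: 'id'
Factored: E -> id E', E' -> x a | c d


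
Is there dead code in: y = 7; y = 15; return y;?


first assignment to y is overwritten before any read
Dead: 'y = 7'


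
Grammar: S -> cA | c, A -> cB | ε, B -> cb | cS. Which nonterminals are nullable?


A nonterminal is nullable iff some alternative derives ε (directly, or every symbol in it is nullable)
Nullable: {A}


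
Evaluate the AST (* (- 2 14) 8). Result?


Evaluate inner: (- 2 14) = -12
Evaluate root: (* -12 8) = -96
Result: -96


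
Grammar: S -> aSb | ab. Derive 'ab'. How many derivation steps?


Derivation: S => ab
Steps: 1


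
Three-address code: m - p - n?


Break into single-operator statements:
t1 = m - p
t2 = t1 - n


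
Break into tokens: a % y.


Scan left to right, longest-match per lexeme
Tokens: ID(a), OP(%), ID(y)


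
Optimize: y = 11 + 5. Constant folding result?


11 + 5 = 16 at compile time
Optimized: y = 16


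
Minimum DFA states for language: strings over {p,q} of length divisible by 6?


Track length mod 6: states 0..5, accept at 0
Minimal DFA: 6 states


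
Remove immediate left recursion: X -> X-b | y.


Left-recursive alternatives: X-b; non-recursive: y
Introduce X': X -> yX', X' -> -bX' | ε


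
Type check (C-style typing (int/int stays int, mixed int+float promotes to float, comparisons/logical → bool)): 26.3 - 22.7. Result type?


Operand types: float - float
Rule: mixed int/float promotes to float; int/int stays int
Result type: float


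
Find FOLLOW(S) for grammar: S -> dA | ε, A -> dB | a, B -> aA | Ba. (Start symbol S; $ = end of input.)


$ ∈ FOLLOW(S). For each A -> αBβ: add FIRST(β)\{ε} to FOLLOW(B); if β nullable, add FOLLOW(A).
FOLLOW(S) = {$}


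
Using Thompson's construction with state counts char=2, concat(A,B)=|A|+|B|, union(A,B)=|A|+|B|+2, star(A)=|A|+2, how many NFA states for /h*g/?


Syntax tree has 2 char leaf(s), 0 union(s), 1 star(s)
chars contribute 2×2 = 4; each union adds +2; each star adds +2
Total: 4 + 0 + 2 = 6 states


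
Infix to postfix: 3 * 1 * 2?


Left to right (same or higher precedence on left)
Postfix: 3 1 * 2 *


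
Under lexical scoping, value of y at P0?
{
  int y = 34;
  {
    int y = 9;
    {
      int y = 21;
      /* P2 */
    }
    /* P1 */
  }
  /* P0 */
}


y declared in the same block as P0
y = 34


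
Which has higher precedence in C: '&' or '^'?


'&' is bitwise AND (level 5); '^' is bitwise XOR (level 4)
Higher level binds tighter
'&' has higher precedence than '^'


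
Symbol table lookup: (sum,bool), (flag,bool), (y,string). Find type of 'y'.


Lookup 'y' → type string


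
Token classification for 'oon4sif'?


Pattern: letter/underscore followed by alphanumerics, not a keyword
Type: IDENTIFIER


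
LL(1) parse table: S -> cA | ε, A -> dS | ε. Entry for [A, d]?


For [A, d]: 'd' ∈ FIRST(dS)
Entry: A -> dS


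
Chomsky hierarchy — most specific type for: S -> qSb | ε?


Single nonterminal LHS, but q^n b^n is not regular
Classification: Type 2 (Context-Free)


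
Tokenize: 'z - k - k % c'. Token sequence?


Scan left to right, longest-match per lexeme
Tokens: ID(z), OP(-), ID(k), OP(-), ID(k), OP(%), ID(c)


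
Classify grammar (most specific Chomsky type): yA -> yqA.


LHS has context (more than one symbol) and |LHS| ≤ |RHS|
Classification: Type 1 (Context-Sensitive)


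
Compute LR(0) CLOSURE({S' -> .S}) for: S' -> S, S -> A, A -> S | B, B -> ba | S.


Start: S' -> .S
For each item with dot before a nonterminal B, add B -> .γ for every B-production
Closure: [S' -> .S, S -> .A, A -> .S, A -> .B, B -> .ba, B -> .S]


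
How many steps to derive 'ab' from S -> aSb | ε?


Derivation: S => aSb => ab
Steps: 2


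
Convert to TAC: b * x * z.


Break into single-operator statements:
t1 = b * x
t2 = t1 * z


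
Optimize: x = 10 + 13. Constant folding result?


10 + 13 = 23 at compile time
Optimized: x = 23


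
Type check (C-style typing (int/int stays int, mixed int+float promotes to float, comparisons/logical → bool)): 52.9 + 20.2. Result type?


Operand types: float + float
Rule: mixed int/float promotes to float; int/int stays int
Result type: float


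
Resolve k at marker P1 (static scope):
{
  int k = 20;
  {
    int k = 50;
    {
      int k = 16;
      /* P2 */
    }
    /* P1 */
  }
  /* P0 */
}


k declared in the same block as P1
k = 50


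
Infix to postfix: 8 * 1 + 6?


Left to right (same or higher precedence on left)
Postfix: 8 1 * 6 +


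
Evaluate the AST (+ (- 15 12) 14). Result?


Evaluate inner: (- 15 12) = 3
Evaluate root: (+ 3 14) = 17
Result: 17


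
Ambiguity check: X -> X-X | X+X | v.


'v-v+v' has two parse trees (no precedence encoded between - and +)
Ambiguous


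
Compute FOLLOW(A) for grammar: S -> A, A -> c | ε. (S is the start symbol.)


$ ∈ FOLLOW(S). For each A -> αBβ: add FIRST(β)\{ε} to FOLLOW(B); if β nullable, add FOLLOW(A).
FOLLOW(A) = {$}


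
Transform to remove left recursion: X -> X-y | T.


Left-recursive alternatives: X-y; non-recursive: T
Introduce X': X -> TX', X' -> -yX' | ε


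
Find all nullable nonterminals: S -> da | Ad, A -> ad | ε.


A nonterminal is nullable iff some alternative derives ε (directly, or every symbol in it is nullable)
Nullable: {A}


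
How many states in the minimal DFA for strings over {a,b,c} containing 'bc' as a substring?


KMP-style automaton: 2 progress states + 1 absorbing accept = 3
Minimal DFA: 3 states


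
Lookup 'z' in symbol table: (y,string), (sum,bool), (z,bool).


Lookup 'z' → type bool


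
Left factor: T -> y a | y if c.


Common prefix: 'y'
Factored: T -> y T', T' -> a | if c


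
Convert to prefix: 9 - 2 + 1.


left-to-right (same/higher precedence on left): tree is (+ (- 9 2) 1)
Prefix: + - 9 2 1


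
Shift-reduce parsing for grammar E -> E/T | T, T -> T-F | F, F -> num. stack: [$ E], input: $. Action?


start symbol E on stack, input exhausted
Action: accept


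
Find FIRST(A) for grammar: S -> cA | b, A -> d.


Per alternative of A: FIRST(d) = {d}
FIRST(A) = {d}


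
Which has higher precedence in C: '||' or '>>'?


'>>' is shift (level 8); '||' is logical OR (level 1)
Higher level binds tighter
'>>' has higher precedence than '||'


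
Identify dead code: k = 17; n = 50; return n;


k is assigned but never read
Dead: 'k = 17'


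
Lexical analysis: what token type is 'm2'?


Pattern: letter/underscore followed by alphanumerics, not a keyword
Type: IDENTIFIER


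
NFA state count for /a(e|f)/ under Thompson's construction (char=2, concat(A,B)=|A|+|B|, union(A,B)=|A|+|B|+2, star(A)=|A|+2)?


Syntax tree has 3 char leaf(s), 1 union(s), 0 star(s)
chars contribute 3×2 = 6; each union adds +2; each star adds +2
Total: 6 + 2 + 0 = 8 states


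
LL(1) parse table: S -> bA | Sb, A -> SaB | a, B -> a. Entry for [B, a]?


For [B, a]: 'a' ∈ FIRST(a)
Entry: B -> a


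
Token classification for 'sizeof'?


Pattern: reserved word
Type: KEYWORD


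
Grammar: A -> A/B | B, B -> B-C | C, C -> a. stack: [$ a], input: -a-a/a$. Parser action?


'a' on top is the handle for C -> a
Action: reduce (C -> a)


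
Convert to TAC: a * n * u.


Break into single-operator statements:
t1 = a * n
t2 = t1 * u


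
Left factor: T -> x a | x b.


Common prefix: 'x'
Factored: T -> x T', T' -> a | b


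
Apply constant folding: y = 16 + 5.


16 + 5 = 21 at compile time
Optimized: y = 21


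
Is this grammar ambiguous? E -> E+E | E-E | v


'v+v-v' has two parse trees (no precedence encoded between + and -)
Ambiguous


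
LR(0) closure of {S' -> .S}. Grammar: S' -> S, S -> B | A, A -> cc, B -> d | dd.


Start: S' -> .S
For each item with dot before a nonterminal B, add B -> .γ for every B-production
Closure: [S' -> .S, S -> .B, S -> .A, B -> .d, B -> .dd, A -> .cc]


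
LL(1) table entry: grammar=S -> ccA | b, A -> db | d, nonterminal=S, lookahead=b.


For [S, b]: 'b' ∈ FIRST(b)
Entry: S -> b


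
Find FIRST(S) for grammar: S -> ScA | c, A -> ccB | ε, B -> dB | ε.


Per alternative of S: FIRST(ScA) = {c}; FIRST(c) = {c}
FIRST(S) = {c}


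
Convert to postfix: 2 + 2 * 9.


* has higher precedence, evaluate 2*9 first
Postfix: 2 2 9 * +


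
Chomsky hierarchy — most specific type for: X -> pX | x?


Right-linear: every RHS is a terminal or a terminal followed by one nonterminal
Classification: Type 3 (Regular)


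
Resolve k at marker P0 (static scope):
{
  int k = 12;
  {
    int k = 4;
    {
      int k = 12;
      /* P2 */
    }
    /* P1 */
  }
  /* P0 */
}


k declared in the same block as P0
k = 12


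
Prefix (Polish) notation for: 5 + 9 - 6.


left-to-right (same/higher precedence on left): tree is (- (+ 5 9) 6)
Prefix: - + 5 9 6


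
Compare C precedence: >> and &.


'>>' is shift (level 8); '&' is bitwise AND (level 5)
Higher level binds tighter
'>>' has higher precedence than '&'


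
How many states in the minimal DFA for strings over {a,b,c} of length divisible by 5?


Track length mod 5: states 0..4, accept at 0
Minimal DFA: 5 states


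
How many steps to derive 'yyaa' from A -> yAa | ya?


Derivation: A => yAa => yyaa
Steps: 2


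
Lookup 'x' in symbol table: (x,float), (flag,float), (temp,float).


Lookup 'x' → type float


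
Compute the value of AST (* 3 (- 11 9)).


Evaluate inner: (- 11 9) = 2
Evaluate root: (* 3 2) = 6
Result: 6


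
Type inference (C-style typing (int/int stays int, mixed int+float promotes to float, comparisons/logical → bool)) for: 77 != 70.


Operand types: int != int
Rule: comparison yields bool
Result type: bool


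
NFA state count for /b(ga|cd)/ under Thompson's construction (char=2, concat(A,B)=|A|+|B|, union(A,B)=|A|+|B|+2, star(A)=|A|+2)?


Syntax tree has 5 char leaf(s), 1 union(s), 0 star(s)
chars contribute 5×2 = 10; each union adds +2; each star adds +2
Total: 10 + 2 + 0 = 12 states


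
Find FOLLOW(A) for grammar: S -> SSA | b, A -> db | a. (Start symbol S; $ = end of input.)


$ ∈ FOLLOW(S). For each A -> αBβ: add FIRST(β)\{ε} to FOLLOW(B); if β nullable, add FOLLOW(A).
FOLLOW(A) = {$, a, b, d}


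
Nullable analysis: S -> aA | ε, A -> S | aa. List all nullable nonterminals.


A nonterminal is nullable iff some alternative derives ε (directly, or every symbol in it is nullable)
Nullable: {A, S}


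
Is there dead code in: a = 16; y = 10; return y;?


a is assigned but never read
Dead: 'a = 16'


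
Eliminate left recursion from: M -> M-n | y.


Left-recursive alternatives: M-n; non-recursive: y
Introduce M': M -> yM', M' -> -nM' | ε


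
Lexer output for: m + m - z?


Scan left to right, longest-match per lexeme
Tokens: ID(m), OP(+), ID(m), OP(-), ID(z)


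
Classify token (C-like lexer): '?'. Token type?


Pattern: operator symbol
Type: OPERATOR


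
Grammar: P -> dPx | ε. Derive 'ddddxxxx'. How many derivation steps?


Derivation: P => dPx => ddPxx => dddPxxx => ddddPxxxx => ddddxxxx
Steps: 5


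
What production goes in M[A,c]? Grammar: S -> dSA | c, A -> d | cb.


For [A, c]: 'c' ∈ FIRST(cb)
Entry: A -> cb


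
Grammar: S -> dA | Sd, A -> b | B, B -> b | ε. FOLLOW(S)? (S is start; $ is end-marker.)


$ ∈ FOLLOW(S). For each A -> αBβ: add FIRST(β)\{ε} to FOLLOW(B); if β nullable, add FOLLOW(A).
FOLLOW(S) = {$, d}


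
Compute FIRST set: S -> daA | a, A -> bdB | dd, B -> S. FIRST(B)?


Per alternative of B: FIRST(S) = {a, d}
FIRST(B) = {a, d}


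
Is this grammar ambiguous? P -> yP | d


right-linear, alternatives start with distinct terminals 'y' vs 'd': unique leftmost derivation
Unambiguous


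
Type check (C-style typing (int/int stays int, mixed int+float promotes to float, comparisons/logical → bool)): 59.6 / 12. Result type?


Operand types: float / int
Rule: mixed int/float promotes to float; int/int stays int
Result type: float


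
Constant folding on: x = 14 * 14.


14 * 14 = 196 at compile time
Optimized: x = 196


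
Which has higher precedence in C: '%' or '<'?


'%' is multiplicative (level 10); '<' is relational (level 7)
Higher level binds tighter
'%' has higher precedence than '<'


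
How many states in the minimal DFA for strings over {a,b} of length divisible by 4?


Track length mod 4: states 0..3, accept at 0
Minimal DFA: 4 states


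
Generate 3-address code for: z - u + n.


Break into single-operator statements:
t1 = z - u
t2 = t1 + n


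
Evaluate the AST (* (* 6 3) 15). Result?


Evaluate inner: (* 6 3) = 18
Evaluate root: (* 18 15) = 270
Result: 270


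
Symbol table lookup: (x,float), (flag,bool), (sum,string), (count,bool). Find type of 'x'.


Lookup 'x' → type float


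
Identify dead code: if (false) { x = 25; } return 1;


condition is constant false, so the whole block is unreachable
Dead: 'if (false) { x = 25; }'


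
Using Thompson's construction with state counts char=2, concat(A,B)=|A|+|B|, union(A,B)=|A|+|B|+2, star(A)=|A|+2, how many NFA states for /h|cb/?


Syntax tree has 3 char leaf(s), 1 union(s), 0 star(s)
chars contribute 3×2 = 6; each union adds +2; each star adds +2
Total: 6 + 2 + 0 = 8 states


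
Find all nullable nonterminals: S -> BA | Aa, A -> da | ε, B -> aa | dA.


A nonterminal is nullable iff some alternative derives ε (directly, or every symbol in it is nullable)
Nullable: {A}


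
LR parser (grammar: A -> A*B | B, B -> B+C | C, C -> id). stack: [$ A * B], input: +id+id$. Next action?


'+' can extend B; shift to build B -> B+C
Action: shift


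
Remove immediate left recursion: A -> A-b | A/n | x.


Left-recursive alternatives: A-b, A/n; non-recursive: x
Introduce A': A -> xA', A' -> -bA' | /nA' | ε


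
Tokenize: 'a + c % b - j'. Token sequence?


Scan left to right, longest-match per lexeme
Tokens: ID(a), OP(+), ID(c), OP(%), ID(b), OP(-), ID(j)


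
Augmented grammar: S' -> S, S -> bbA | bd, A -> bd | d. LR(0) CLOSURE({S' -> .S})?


Start: S' -> .S
For each item with dot before a nonterminal B, add B -> .γ for every B-production
Closure: [S' -> .S, S -> .bbA, S -> .bd]


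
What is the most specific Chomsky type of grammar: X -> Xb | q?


Left-linear: every RHS is a terminal or one nonterminal followed by a terminal
Classification: Type 3 (Regular)


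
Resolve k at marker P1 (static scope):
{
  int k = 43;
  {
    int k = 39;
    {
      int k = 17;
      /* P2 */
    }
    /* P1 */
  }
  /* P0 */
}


k declared in the same block as P1
k = 39


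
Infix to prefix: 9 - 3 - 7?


left-to-right (same/higher precedence on left): tree is (- (- 9 3) 7)
Prefix: - - 9 3 7


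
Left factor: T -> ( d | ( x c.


Common prefix: '('
Factored: T -> ( T', T' -> d | x c


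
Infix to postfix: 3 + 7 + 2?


Left to right (same or higher precedence on left)
Postfix: 3 7 + 2 +


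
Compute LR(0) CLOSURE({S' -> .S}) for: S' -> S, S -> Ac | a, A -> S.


Start: S' -> .S
For each item with dot before a nonterminal B, add B -> .γ for every B-production
Closure: [S' -> .S, S -> .Ac, S -> .a, A -> .S]


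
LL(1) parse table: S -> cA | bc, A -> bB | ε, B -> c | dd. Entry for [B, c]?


For [B, c]: 'c' ∈ FIRST(c)
Entry: B -> c


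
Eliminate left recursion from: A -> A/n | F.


Left-recursive alternatives: A/n; non-recursive: F
Introduce A': A -> FA', A' -> /nA' | ε


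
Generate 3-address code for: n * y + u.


Break into single-operator statements:
t1 = n * y
t2 = t1 + u


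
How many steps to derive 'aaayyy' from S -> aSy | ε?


Derivation: S => aSy => aaSyy => aaaSyyy => aaayyy
Steps: 4


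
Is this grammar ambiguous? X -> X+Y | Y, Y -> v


precedence layered via separate nonterminal Y: deterministic
Unambiguous


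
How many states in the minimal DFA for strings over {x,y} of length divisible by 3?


Track length mod 3: states 0..2, accept at 0
Minimal DFA: 3 states


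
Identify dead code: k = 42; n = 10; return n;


k is assigned but never read
Dead: 'k = 42'


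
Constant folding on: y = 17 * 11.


17 * 11 = 187 at compile time
Optimized: y = 187


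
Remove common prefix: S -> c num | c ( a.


Common prefix: 'c'
Factored: S -> c S', S' -> num | ( a


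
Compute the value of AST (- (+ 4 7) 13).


Evaluate inner: (+ 4 7) = 11
Evaluate root: (- 11 13) = -2
Result: -2


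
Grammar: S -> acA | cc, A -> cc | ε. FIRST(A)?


Per alternative of A: FIRST(cc) = {c}; FIRST(ε) = {ε}
FIRST(A) = {c, ε}


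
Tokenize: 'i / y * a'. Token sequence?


Scan left to right, longest-match per lexeme
Tokens: ID(i), OP(/), ID(y), OP(*), ID(a)


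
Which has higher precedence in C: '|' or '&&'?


'|' is bitwise OR (level 3); '&&' is logical AND (level 2)
Higher level binds tighter
'|' has higher precedence than '&&'


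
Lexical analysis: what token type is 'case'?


Pattern: reserved word
Type: KEYWORD


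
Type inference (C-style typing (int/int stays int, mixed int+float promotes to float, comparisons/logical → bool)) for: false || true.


Operand types: bool || bool
Rule: logical operators take bool operands and yield bool
Result type: bool


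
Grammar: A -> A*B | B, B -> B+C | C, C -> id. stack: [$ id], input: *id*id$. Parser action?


'id' on top is the handle for C -> id
Action: reduce (C -> id)


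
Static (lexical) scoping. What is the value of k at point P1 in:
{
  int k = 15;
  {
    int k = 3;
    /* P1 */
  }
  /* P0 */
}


k declared in the same block as P1
k = 3


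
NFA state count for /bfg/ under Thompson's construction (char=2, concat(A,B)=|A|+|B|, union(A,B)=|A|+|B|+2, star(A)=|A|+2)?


Syntax tree has 3 char leaf(s), 0 union(s), 0 star(s)
chars contribute 3×2 = 6; each union adds +2; each star adds +2
Total: 6 + 0 + 0 = 6 states


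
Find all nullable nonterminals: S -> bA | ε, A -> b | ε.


A nonterminal is nullable iff some alternative derives ε (directly, or every symbol in it is nullable)
Nullable: {A, S}


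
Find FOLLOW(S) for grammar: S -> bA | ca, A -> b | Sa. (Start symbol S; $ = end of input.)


$ ∈ FOLLOW(S). For each A -> αBβ: add FIRST(β)\{ε} to FOLLOW(B); if β nullable, add FOLLOW(A).
FOLLOW(S) = {$, a}


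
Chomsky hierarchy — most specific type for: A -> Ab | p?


Left-linear: every RHS is a terminal or one nonterminal followed by a terminal
Classification: Type 3 (Regular)


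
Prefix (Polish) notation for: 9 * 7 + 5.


left-to-right (same/higher precedence on left): tree is (+ (* 9 7) 5)
Prefix: + * 9 7 5


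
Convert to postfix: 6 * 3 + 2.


Left to right (same or higher precedence on left)
Postfix: 6 3 * 2 +


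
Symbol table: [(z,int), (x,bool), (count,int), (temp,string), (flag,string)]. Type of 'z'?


Lookup 'z' → type int


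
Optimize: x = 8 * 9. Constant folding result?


8 * 9 = 72 at compile time
Optimized: x = 72


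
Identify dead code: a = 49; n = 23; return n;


a is assigned but never read
Dead: 'a = 49'


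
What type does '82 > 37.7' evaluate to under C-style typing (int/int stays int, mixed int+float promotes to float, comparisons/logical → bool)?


Operand types: int > float
Rule: comparison yields bool
Result type: bool


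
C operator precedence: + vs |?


'+' is additive (level 9); '|' is bitwise OR (level 3)
Higher level binds tighter
'+' has higher precedence than '|'


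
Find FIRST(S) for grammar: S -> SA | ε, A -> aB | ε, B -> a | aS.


Per alternative of S: FIRST(SA) = {a, ε}; FIRST(ε) = {ε}
FIRST(S) = {a, ε}


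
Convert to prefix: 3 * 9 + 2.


left-to-right (same/higher precedence on left): tree is (+ (* 3 9) 2)
Prefix: + * 3 9 2


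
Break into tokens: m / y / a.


Scan left to right, longest-match per lexeme
Tokens: ID(m), OP(/), ID(y), OP(/), ID(a)


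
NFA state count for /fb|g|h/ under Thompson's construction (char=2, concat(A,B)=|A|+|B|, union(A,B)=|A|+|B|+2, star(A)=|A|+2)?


Syntax tree has 4 char leaf(s), 2 union(s), 0 star(s)
chars contribute 4×2 = 8; each union adds +2; each star adds +2
Total: 8 + 4 + 0 = 12 states


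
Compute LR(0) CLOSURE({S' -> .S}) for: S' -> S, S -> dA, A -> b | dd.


Start: S' -> .S
For each item with dot before a nonterminal B, add B -> .γ for every B-production
Closure: [S' -> .S, S -> .dA]


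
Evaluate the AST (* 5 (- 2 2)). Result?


Evaluate inner: (- 2 2) = 0
Evaluate root: (* 5 0) = 0
Result: 0


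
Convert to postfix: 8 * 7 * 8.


Left to right (same or higher precedence on left)
Postfix: 8 7 * 8 *


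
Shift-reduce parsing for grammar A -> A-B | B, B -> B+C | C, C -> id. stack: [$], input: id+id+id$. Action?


no handle on stack; shift 'id'
Action: shift


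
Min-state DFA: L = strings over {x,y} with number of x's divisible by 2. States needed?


Track (count of x) mod 2: states 0..1, accept at 0
Minimal DFA: 2 states


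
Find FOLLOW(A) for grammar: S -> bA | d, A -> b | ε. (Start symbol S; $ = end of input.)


$ ∈ FOLLOW(S). For each A -> αBβ: add FIRST(β)\{ε} to FOLLOW(B); if β nullable, add FOLLOW(A).
FOLLOW(A) = {$}


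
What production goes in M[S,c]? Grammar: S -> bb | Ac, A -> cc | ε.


For [S, c]: 'c' ∈ FIRST(Ac)
Entry: S -> Ac


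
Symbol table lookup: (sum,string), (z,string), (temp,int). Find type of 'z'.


Lookup 'z' → type string


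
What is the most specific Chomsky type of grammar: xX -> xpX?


LHS has context (more than one symbol) and |LHS| ≤ |RHS|
Classification: Type 1 (Context-Sensitive)


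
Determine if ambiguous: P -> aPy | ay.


balanced a^n…y^n: each string has a unique parse
Unambiguous


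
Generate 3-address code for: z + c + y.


Break into single-operator statements:
t1 = z + c
t2 = t1 + y


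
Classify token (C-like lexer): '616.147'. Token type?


Pattern: digits with a decimal point
Type: FLOAT_LITERAL


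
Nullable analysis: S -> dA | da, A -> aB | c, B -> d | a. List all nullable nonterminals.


A nonterminal is nullable iff some alternative derives ε (directly, or every symbol in it is nullable)
Nullable: {}


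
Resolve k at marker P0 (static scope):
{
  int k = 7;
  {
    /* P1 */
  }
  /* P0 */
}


k declared in the same block as P0
k = 7


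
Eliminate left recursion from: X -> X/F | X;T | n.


Left-recursive alternatives: X/F, X;T; non-recursive: n
Introduce X': X -> nX', X' -> /FX' | ;TX' | ε


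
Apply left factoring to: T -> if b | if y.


Common prefix: 'if'
Factored: T -> if T', T' -> b | y


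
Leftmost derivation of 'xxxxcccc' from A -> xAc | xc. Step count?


Derivation: A => xAc => xxAcc => xxxAccc => xxxxcccc
Steps: 4


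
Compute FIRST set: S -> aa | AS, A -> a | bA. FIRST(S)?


Per alternative of S: FIRST(aa) = {a}; FIRST(AS) = {a, b}
FIRST(S) = {a, b}


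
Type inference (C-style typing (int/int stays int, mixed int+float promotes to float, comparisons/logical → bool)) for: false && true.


Operand types: bool && bool
Rule: logical operators take bool operands and yield bool
Result type: bool


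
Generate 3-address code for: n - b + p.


Break into single-operator statements:
t1 = n - b
t2 = t1 + p


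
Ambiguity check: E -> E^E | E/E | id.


'id^id/id' has two parse trees (no precedence encoded between ^ and /)
Ambiguous


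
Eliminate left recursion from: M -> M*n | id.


Left-recursive alternatives: M*n; non-recursive: id
Introduce M': M -> idM', M' -> *nM' | ε


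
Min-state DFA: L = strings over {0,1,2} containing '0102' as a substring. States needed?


KMP-style automaton: 4 progress states + 1 absorbing accept = 5
Minimal DFA: 5 states


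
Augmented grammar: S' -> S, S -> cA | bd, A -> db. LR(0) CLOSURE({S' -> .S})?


Start: S' -> .S
For each item with dot before a nonterminal B, add B -> .γ for every B-production
Closure: [S' -> .S, S -> .cA, S -> .bd]


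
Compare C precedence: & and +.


'+' is additive (level 9); '&' is bitwise AND (level 5)
Higher level binds tighter
'+' has higher precedence than '&'


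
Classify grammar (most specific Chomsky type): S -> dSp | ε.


Single nonterminal LHS, but d^n p^n is not regular
Classification: Type 2 (Context-Free)


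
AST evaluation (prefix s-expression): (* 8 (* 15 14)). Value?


Evaluate inner: (* 15 14) = 210
Evaluate root: (* 8 210) = 1680
Result: 1680


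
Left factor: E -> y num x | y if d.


Common prefix: 'y'
Factored: E -> y E', E' -> num x | if d


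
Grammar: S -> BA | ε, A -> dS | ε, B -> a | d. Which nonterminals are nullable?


A nonterminal is nullable iff some alternative derives ε (directly, or every symbol in it is nullable)
Nullable: {A, S}


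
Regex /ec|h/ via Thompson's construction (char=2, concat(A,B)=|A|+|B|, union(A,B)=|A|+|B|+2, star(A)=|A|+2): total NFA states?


Syntax tree has 3 char leaf(s), 1 union(s), 0 star(s)
chars contribute 3×2 = 6; each union adds +2; each star adds +2
Total: 6 + 2 + 0 = 8 states


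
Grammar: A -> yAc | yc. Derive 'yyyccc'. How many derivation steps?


Derivation: A => yAc => yyAcc => yyyccc
Steps: 3


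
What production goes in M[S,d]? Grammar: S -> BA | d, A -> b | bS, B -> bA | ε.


For [S, d]: 'd' ∈ FIRST(d)
Entry: S -> d


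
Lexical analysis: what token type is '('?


Pattern: delimiter/punctuation
Type: PUNCTUATION


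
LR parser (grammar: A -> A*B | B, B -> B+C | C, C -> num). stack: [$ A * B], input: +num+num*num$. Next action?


'+' can extend B; shift to build B -> B+C
Action: shift


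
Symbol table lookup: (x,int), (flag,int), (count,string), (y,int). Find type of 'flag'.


Lookup 'flag' → type int


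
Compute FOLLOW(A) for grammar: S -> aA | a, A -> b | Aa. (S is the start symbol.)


$ ∈ FOLLOW(S). For each A -> αBβ: add FIRST(β)\{ε} to FOLLOW(B); if β nullable, add FOLLOW(A).
FOLLOW(A) = {$, a}


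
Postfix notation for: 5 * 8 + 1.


Left to right (same or higher precedence on left)
Postfix: 5 8 * 1 +


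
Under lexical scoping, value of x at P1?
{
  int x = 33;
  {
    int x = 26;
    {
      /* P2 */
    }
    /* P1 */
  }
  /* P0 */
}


x declared in the same block as P1
x = 26


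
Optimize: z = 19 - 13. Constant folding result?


19 - 13 = 6 at compile time
Optimized: z = 6


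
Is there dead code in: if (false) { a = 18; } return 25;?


condition is constant false, so the whole block is unreachable
Dead: 'if (false) { a = 18; }'


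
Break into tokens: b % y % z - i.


Scan left to right, longest-match per lexeme
Tokens: ID(b), OP(%), ID(y), OP(%), ID(z), OP(-), ID(i)


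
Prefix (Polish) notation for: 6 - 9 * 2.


'*' binds tighter: tree is (- 6 (* 9 2))
Prefix: - 6 * 9 2


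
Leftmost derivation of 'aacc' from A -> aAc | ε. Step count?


Derivation: A => aAc => aaAcc => aacc
Steps: 3


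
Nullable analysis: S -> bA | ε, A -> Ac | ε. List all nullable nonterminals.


A nonterminal is nullable iff some alternative derives ε (directly, or every symbol in it is nullable)
Nullable: {A, S}


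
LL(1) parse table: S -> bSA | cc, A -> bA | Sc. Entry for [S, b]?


For [S, b]: 'b' ∈ FIRST(bSA)
Entry: S -> bSA


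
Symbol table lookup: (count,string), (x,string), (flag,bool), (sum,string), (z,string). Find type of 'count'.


Lookup 'count' → type string


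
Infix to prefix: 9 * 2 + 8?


left-to-right (same/higher precedence on left): tree is (+ (* 9 2) 8)
Prefix: + * 9 2 8


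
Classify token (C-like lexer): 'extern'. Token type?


Pattern: reserved word
Type: KEYWORD


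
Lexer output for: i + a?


Scan left to right, longest-match per lexeme
Tokens: ID(i), OP(+), ID(a)


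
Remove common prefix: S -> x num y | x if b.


Common prefix: 'x'
Factored: S -> x S', S' -> num y | if b


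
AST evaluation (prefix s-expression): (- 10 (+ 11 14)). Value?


Evaluate inner: (+ 11 14) = 25
Evaluate root: (- 10 25) = -15
Result: -15


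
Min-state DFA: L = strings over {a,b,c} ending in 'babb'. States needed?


Track the longest suffix of input matching a prefix of 'babb': 5 classes (prefixes of length 0..4)
Minimal DFA: 5 states


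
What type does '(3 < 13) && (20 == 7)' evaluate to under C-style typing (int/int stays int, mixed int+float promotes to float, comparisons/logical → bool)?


Operand types: bool && bool
Rule: logical operators take bool operands and yield bool
Result type: bool


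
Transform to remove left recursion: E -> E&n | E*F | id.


Left-recursive alternatives: E&n, E*F; non-recursive: id
Introduce E': E -> idE', E' -> &nE' | *FE' | ε


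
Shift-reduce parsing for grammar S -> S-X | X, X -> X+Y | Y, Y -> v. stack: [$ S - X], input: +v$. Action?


'+' can extend X; shift to build X -> X+Y
Action: shift


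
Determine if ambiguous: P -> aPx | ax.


balanced a^n…x^n: each string has a unique parse
Unambiguous


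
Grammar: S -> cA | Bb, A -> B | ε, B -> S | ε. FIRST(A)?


Per alternative of A: FIRST(B) = {b, c, ε}; FIRST(ε) = {ε}
FIRST(A) = {b, c, ε}


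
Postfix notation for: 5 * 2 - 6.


Left to right (same or higher precedence on left)
Postfix: 5 2 * 6 -


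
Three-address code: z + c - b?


Break into single-operator statements:
t1 = z + c
t2 = t1 - b


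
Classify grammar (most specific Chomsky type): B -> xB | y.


Right-linear: every RHS is a terminal or a terminal followed by one nonterminal
Classification: Type 3 (Regular)


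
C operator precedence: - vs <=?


'-' is additive (level 9); '<=' is relational (level 7)
Higher level binds tighter
'-' has higher precedence than '<='


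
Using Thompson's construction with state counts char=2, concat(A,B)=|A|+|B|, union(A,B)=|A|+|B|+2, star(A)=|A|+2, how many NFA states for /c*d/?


Syntax tree has 2 char leaf(s), 0 union(s), 1 star(s)
chars contribute 2×2 = 4; each union adds +2; each star adds +2
Total: 4 + 0 + 2 = 6 states


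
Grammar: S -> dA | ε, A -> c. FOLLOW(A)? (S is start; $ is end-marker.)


$ ∈ FOLLOW(S). For each A -> αBβ: add FIRST(β)\{ε} to FOLLOW(B); if β nullable, add FOLLOW(A).
FOLLOW(A) = {$}


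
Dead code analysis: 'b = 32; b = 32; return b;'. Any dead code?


first assignment to b is overwritten before any read
Dead: 'b = 32'


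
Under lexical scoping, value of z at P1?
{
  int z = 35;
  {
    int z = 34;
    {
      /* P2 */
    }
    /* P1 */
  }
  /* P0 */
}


z declared in the same block as P1
z = 34


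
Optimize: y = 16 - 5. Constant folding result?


16 - 5 = 11 at compile time
Optimized: y = 11


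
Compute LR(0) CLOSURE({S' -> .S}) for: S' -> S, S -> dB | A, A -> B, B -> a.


Start: S' -> .S
For each item with dot before a nonterminal B, add B -> .γ for every B-production
Closure: [S' -> .S, S -> .dB, S -> .A, A -> .B, B -> .a]


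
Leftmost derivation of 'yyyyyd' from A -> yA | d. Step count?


Derivation: A => yA => yyA => yyyA => yyyyA => yyyyyA => yyyyyd
Steps: 6


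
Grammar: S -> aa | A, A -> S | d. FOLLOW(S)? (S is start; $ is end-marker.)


$ ∈ FOLLOW(S). For each A -> αBβ: add FIRST(β)\{ε} to FOLLOW(B); if β nullable, add FOLLOW(A).
FOLLOW(S) = {$}


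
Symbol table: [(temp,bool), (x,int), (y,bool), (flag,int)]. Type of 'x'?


Lookup 'x' → type int


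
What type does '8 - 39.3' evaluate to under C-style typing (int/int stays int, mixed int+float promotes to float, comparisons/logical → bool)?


Operand types: int - float
Rule: mixed int/float promotes to float; int/int stays int
Result type: float


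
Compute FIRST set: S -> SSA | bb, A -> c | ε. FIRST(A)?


Per alternative of A: FIRST(c) = {c}; FIRST(ε) = {ε}
FIRST(A) = {c, ε}


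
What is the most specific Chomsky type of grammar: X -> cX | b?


Right-linear: every RHS is a terminal or a terminal followed by one nonterminal
Classification: Type 3 (Regular)


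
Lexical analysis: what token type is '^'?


Pattern: operator symbol
Type: OPERATOR


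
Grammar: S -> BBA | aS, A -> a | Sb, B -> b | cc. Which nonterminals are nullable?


A nonterminal is nullable iff some alternative derives ε (directly, or every symbol in it is nullable)
Nullable: {}


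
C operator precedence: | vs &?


'&' is bitwise AND (level 5); '|' is bitwise OR (level 3)
Higher level binds tighter
'&' has higher precedence than '|'


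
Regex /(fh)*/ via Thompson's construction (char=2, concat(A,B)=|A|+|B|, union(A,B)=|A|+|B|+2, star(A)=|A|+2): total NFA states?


Syntax tree has 2 char leaf(s), 0 union(s), 1 star(s)
chars contribute 2×2 = 4; each union adds +2; each star adds +2
Total: 4 + 0 + 2 = 6 states


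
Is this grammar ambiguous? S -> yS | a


right-linear, alternatives start with distinct terminals 'y' vs 'a': unique leftmost derivation
Unambiguous


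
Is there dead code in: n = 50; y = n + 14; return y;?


n is read by y's definition; y is returned
No dead code


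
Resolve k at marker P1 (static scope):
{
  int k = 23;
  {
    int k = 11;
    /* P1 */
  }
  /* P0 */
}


k declared in the same block as P1
k = 11


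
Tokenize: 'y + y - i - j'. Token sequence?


Scan left to right, longest-match per lexeme
Tokens: ID(y), OP(+), ID(y), OP(-), ID(i), OP(-), ID(j)


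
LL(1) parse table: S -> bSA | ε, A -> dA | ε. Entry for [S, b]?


For [S, b]: 'b' ∈ FIRST(bSA)
Entry: S -> bSA


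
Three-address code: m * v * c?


Break into single-operator statements:
t1 = m * v
t2 = t1 * c


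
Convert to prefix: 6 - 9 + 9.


left-to-right (same/higher precedence on left): tree is (+ (- 6 9) 9)
Prefix: + - 6 9 9


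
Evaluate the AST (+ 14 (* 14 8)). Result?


Evaluate inner: (* 14 8) = 112
Evaluate root: (+ 14 112) = 126
Result: 126


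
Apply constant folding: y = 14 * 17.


14 * 17 = 238 at compile time
Optimized: y = 238


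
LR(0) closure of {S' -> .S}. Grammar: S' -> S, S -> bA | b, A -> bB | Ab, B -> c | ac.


Start: S' -> .S
For each item with dot before a nonterminal B, add B -> .γ for every B-production
Closure: [S' -> .S, S -> .bA, S -> .b]


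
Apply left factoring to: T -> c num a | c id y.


Common prefix: 'c'
Factored: T -> c T', T' -> num a | id y


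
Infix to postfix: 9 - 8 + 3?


Left to right (same or higher precedence on left)
Postfix: 9 8 - 3 +


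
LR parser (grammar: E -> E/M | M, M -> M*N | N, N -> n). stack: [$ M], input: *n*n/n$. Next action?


shift '*' to continue M -> M*N
Action: shift


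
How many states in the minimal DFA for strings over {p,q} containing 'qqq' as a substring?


KMP-style automaton: 3 progress states + 1 absorbing accept = 4
Minimal DFA: 4 states


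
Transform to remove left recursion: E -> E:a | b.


Left-recursive alternatives: E:a; non-recursive: b
Introduce E': E -> bE', E' -> :aE' | ε


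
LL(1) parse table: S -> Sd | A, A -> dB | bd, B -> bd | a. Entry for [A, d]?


For [A, d]: 'd' ∈ FIRST(dB)
Entry: A -> dB


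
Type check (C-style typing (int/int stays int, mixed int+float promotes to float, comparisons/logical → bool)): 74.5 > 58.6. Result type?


Operand types: float > float
Rule: comparison yields bool
Result type: bool


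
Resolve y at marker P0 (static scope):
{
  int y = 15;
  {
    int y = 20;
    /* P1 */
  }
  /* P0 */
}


y declared in the same block as P0
y = 15


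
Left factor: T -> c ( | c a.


Common prefix: 'c'
Factored: T -> c T', T' -> ( | a


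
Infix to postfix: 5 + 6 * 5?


* has higher precedence, evaluate 6*5 first
Postfix: 5 6 5 * +


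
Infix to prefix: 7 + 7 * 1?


'*' binds tighter: tree is (+ 7 (* 7 1))
Prefix: + 7 * 7 1


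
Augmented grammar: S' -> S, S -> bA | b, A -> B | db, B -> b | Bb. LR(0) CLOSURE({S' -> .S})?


Start: S' -> .S
For each item with dot before a nonterminal B, add B -> .γ for every B-production
Closure: [S' -> .S, S -> .bA, S -> .b]


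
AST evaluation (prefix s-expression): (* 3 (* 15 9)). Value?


Evaluate inner: (* 15 9) = 135
Evaluate root: (* 3 135) = 405
Result: 405


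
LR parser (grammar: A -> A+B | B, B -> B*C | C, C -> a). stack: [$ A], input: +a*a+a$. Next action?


shift '+' to continue A -> A+B
Action: shift


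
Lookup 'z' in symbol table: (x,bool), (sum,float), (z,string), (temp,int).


Lookup 'z' → type string


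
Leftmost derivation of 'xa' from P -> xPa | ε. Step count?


Derivation: P => xPa => xa
Steps: 2


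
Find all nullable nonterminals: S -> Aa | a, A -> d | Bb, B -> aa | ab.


A nonterminal is nullable iff some alternative derives ε (directly, or every symbol in it is nullable)
Nullable: {}


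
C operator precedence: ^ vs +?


'+' is additive (level 9); '^' is bitwise XOR (level 4)
Higher level binds tighter
'+' has higher precedence than '^'


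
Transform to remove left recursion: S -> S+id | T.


Left-recursive alternatives: S+id; non-recursive: T
Introduce S': S -> TS', S' -> +idS' | ε


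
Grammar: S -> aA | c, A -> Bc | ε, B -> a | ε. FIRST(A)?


Per alternative of A: FIRST(Bc) = {a, c}; FIRST(ε) = {ε}
FIRST(A) = {a, c, ε}


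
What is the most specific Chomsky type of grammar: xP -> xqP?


LHS has context (more than one symbol) and |LHS| ≤ |RHS|
Classification: Type 1 (Context-Sensitive)


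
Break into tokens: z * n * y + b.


Scan left to right, longest-match per lexeme
Tokens: ID(z), OP(*), ID(n), OP(*), ID(y), OP(+), ID(b)


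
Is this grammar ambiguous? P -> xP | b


right-linear, alternatives start with distinct terminals 'x' vs 'b': unique leftmost derivation
Unambiguous


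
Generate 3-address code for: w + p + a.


Break into single-operator statements:
t1 = w + p
t2 = t1 + a


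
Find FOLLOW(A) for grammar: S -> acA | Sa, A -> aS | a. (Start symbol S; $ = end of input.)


$ ∈ FOLLOW(S). For each A -> αBβ: add FIRST(β)\{ε} to FOLLOW(B); if β nullable, add FOLLOW(A).
FOLLOW(A) = {$, a}
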